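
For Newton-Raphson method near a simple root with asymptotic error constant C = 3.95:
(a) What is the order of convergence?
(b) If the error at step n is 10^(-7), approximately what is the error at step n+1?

(a) Newton-Raphson has quadratic (order 2) convergence near simple roots.
    This means |e_{n+1}| ≈ C|e_n|².

(b) With |e_n| = 10^(-7) and C = 3.95:
    |e_{n+1}| ≈ 3.95 × (10^(-7))² = 3.95 × 10^(-14)

(a) 2 (quadratic); (b) |e_{n+1}| ≈ 3.950e-14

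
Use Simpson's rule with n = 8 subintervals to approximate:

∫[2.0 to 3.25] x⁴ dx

f(x) = x⁴
a = 2.0, b = 3.25, n = 8
h = (b - a)/n = 0.156250

Simpson's rule: (h/3)[f(x₀) + 4f(x₁) + 2f(x₂) + ... + f(xₙ)]

x_0 = 2.0000, f(x_0) = 16.000000, coefficient = 1
x_1 = 2.1562, f(x_1) = 21.617051, coefficient = 4
x_2 = 2.3125, f(x_2) = 28.597427, coefficient = 2
x_3 = 2.4688, f(x_3) = 37.145692, coefficient = 4
x_4 = 2.6250, f(x_4) = 47.480713, coefficient = 2
x_5 = 2.7812, f(x_5) = 59.835664, coefficient = 4
x_6 = 2.9375, f(x_6) = 74.458023, coefficient = 2
x_7 = 3.0938, f(x_7) = 91.609574, coefficient = 4
x_8 = 3.2500, f(x_8) = 111.566406, coefficient = 1

I ≈ (0.156250/3) × 1269.470657 = 66.118263
Exact value: 66.118164
Error: 0.000099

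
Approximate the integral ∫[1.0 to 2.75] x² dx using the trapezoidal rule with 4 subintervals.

f(x) = x²
a = 1.0, b = 2.75, n = 4
h = (b - a)/n = 0.437500

Trapezoidal rule: (h/2)[f(x₀) + 2f(x₁) + 2f(x₂) + ... + f(xₙ)]

x_0 = 1.0000, f(x_0) = 1.000000, coefficient = 1
x_1 = 1.4375, f(x_1) = 2.066406, coefficient = 2
x_2 = 1.8750, f(x_2) = 3.515625, coefficient = 2
x_3 = 2.3125, f(x_3) = 5.347656, coefficient = 2
x_4 = 2.7500, f(x_4) = 7.562500, coefficient = 1

I ≈ (0.437500/2) × 30.421875 = 6.654785
Exact value: 6.598958
Error: 0.055827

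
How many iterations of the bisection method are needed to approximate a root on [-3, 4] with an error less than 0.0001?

We need (b-a)/2^n ≤ 0.0001
(4 - (-3))/2^n ≤ 0.0001
7/2^n ≤ 0.0001
2^n ≥ 70000
n ≥ log₂(70000) = 16.10
n ≥ 17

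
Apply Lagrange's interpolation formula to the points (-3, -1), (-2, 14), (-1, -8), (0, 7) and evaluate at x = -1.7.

Lagrange interpolation formula:
P(x) = Σ yᵢ × Lᵢ(x)
where Lᵢ(x) = Π_{j≠i} (x - xⱼ)/(xᵢ - xⱼ)

L_0(-1.7) = (-1.7 - (-2))/(-3 - (-2)) × (-1.7 - (-1))/(-3 - (-1)) × (-1.7 - 0)/(-3 - 0) = -0.059500
L_1(-1.7) = (-1.7 - (-3))/(-2 - (-3)) × (-1.7 - (-1))/(-2 - (-1)) × (-1.7 - 0)/(-2 - 0) = 0.773500
L_2(-1.7) = (-1.7 - (-3))/(-1 - (-3)) × (-1.7 - (-2))/(-1 - (-2)) × (-1.7 - 0)/(-1 - 0) = 0.331500
L_3(-1.7) = (-1.7 - (-3))/(0 - (-3)) × (-1.7 - (-2))/(0 - (-2)) × (-1.7 - (-1))/(0 - (-1)) = -0.045500

P(-1.7) = (-1)×L_0(-1.7) + 14×L_1(-1.7) + (-8)×L_2(-1.7) + 7×L_3(-1.7)
P(-1.7) = 7.918000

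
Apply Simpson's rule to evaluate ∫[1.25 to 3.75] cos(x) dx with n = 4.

f(x) = cos(x)
a = 1.25, b = 3.75, n = 4
h = (b - a)/n = 0.625000

Simpson's rule: (h/3)[f(x₀) + 4f(x₁) + 2f(x₂) + ... + f(xₙ)]

x_0 = 1.2500, f(x_0) = 0.315322, coefficient = 1
x_1 = 1.8750, f(x_1) = -0.299534, coefficient = 4
x_2 = 2.5000, f(x_2) = -0.801144, coefficient = 2
x_3 = 3.1250, f(x_3) = -0.999862, coefficient = 4
x_4 = 3.7500, f(x_4) = -0.820559, coefficient = 1

I ≈ (0.625000/3) × -7.305108 = -1.521897
Exact value: -1.520546
Error: 0.001351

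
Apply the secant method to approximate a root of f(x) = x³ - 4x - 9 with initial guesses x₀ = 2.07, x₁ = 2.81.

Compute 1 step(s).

f(x) = x³ - 4x - 9
x₀ = 2.07, x₁ = 2.81

Secant formula: x_{n+1} = x_n - f(x_n)(x_n - x_{n-1})/(f(x_n) - f(x_{n-1}))

Iteration 1:
  f(2.070000) = -8.410257
  f(2.810000) = 1.948041
  x_2 = 2.810000 - 1.948041×(2.810000 - 2.070000)/(1.948041 - (-8.410257))
       = 2.670831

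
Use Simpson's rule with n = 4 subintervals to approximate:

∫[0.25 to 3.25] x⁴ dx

f(x) = x⁴
a = 0.25, b = 3.25, n = 4
h = (b - a)/n = 0.750000

Simpson's rule: (h/3)[f(x₀) + 4f(x₁) + 2f(x₂) + ... + f(xₙ)]

x_0 = 0.2500, f(x_0) = 0.003906, coefficient = 1
x_1 = 1.0000, f(x_1) = 1.000000, coefficient = 4
x_2 = 1.7500, f(x_2) = 9.378906, coefficient = 2
x_3 = 2.5000, f(x_3) = 39.062500, coefficient = 4
x_4 = 3.2500, f(x_4) = 111.566406, coefficient = 1

I ≈ (0.750000/3) × 290.578125 = 72.644531
Exact value: 72.517969
Error: 0.126562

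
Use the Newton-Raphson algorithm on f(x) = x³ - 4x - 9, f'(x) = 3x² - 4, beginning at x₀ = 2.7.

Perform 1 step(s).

f(x) = x³ - 4x - 9
f'(x) = 3x² - 4
x₀ = 2.7

Newton-Raphson formula: x_{n+1} = x_n - f(x_n)/f'(x_n)

Iteration 1:
  f(2.700000) = -0.117000
  f'(2.700000) = 17.870000
  x_1 = 2.700000 - (-0.117000)/17.870000 = 2.706547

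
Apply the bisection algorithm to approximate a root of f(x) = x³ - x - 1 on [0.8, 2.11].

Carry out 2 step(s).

f(x) = x³ - x - 1
Initial interval: [0.8, 2.11]

Iteration 1:
  c_1 = (0.800000 + 2.110000)/2 = 1.455000
  f(c_1) = f(1.455000) = 0.625271
  f(a) × f(c) < 0, new interval: [0.800000, 1.455000]
Iteration 2:
  c_2 = (0.800000 + 1.455000)/2 = 1.127500
  f(c_2) = f(1.127500) = -0.694159
  f(a) × f(c) ≥ 0, new interval: [1.127500, 1.455000]

After 2 iteration(s), the approximation is c_2 = 1.127500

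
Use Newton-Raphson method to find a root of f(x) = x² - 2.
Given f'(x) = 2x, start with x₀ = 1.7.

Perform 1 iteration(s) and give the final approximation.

f(x) = x² - 2
f'(x) = 2x
x₀ = 1.7

Newton-Raphson formula: x_{n+1} = x_n - f(x_n)/f'(x_n)

Iteration 1:
  f(1.700000) = 0.890000
  f'(1.700000) = 3.400000
  x_1 = 1.700000 - 0.890000/3.400000 = 1.438235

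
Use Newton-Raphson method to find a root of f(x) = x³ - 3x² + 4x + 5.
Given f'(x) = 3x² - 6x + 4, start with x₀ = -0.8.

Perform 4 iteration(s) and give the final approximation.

f(x) = x³ - 3x² + 4x + 5
f'(x) = 3x² - 6x + 4
x₀ = -0.8

Newton-Raphson formula: x_{n+1} = x_n - f(x_n)/f'(x_n)

Iteration 1:
  f(-0.800000) = -0.632000
  f'(-0.800000) = 10.720000
  x_1 = -0.800000 - (-0.632000)/10.720000 = -0.741045
Iteration 2:
  f(-0.741045) = -0.018564
  f'(-0.741045) = 10.093711
  x_2 = -0.741045 - (-0.018564)/10.093711 = -0.739206
Iteration 3:
  f(-0.739206) = -0.000018
  f'(-0.739206) = 10.074509
  x_3 = -0.739206 - (-0.000018)/10.074509 = -0.739204
Iteration 4:
  f(-0.739204) = 0.000000
  f'(-0.739204) = 10.074490
  x_4 = -0.739204 - 0.000000/10.074490 = -0.739204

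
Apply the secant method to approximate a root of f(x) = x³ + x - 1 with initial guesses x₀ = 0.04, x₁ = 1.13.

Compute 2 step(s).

f(x) = x³ + x - 1
x₀ = 0.04, x₁ = 1.13

Secant formula: x_{n+1} = x_n - f(x_n)(x_n - x_{n-1})/(f(x_n) - f(x_{n-1}))

Iteration 1:
  f(0.040000) = -0.959936
  f(1.130000) = 1.572897
  x_2 = 1.130000 - 1.572897×(1.130000 - 0.040000)/(1.572897 - (-0.959936))
       = 0.453107
Iteration 2:
  f(1.130000) = 1.572897
  f(0.453107) = -0.453868
  x_3 = 0.453107 - (-0.453868)×(0.453107 - 1.130000)/(-0.453868 - 1.572897)
       = 0.604688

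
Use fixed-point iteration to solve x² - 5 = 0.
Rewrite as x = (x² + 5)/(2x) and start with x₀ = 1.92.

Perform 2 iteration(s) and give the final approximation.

Equation: x² - 5 = 0
Fixed-point form: x = (x² + 5)/(2x)
x₀ = 1.92

x_1 = g(1.920000) = 2.262083
x_2 = g(2.262083) = 2.236218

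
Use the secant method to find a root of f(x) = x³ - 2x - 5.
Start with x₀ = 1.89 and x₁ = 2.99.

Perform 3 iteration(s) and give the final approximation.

f(x) = x³ - 2x - 5
x₀ = 1.89, x₁ = 2.99

Secant formula: x_{n+1} = x_n - f(x_n)(x_n - x_{n-1})/(f(x_n) - f(x_{n-1}))

Iteration 1:
  f(1.890000) = -2.028731
  f(2.990000) = 15.750899
  x_2 = 2.990000 - 15.750899×(2.990000 - 1.890000)/(15.750899 - (-2.028731))
       = 2.015515
Iteration 2:
  f(2.990000) = 15.750899
  f(2.015515) = -0.843406
  x_3 = 2.015515 - (-0.843406)×(2.015515 - 2.990000)/(-0.843406 - 15.750899)
       = 2.065043
Iteration 3:
  f(2.015515) = -0.843406
  f(2.065043) = -0.323913
  x_4 = 2.065043 - (-0.323913)×(2.065043 - 2.015515)/(-0.323913 - (-0.843406))
       = 2.095925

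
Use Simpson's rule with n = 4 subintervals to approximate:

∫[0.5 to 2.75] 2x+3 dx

f(x) = 2x+3
a = 0.5, b = 2.75, n = 4
h = (b - a)/n = 0.562500

Simpson's rule: (h/3)[f(x₀) + 4f(x₁) + 2f(x₂) + ... + f(xₙ)]

x_0 = 0.5000, f(x_0) = 4.000000, coefficient = 1
x_1 = 1.0625, f(x_1) = 5.125000, coefficient = 4
x_2 = 1.6250, f(x_2) = 6.250000, coefficient = 2
x_3 = 2.1875, f(x_3) = 7.375000, coefficient = 4
x_4 = 2.7500, f(x_4) = 8.500000, coefficient = 1

I ≈ (0.562500/3) × 75.000000 = 14.062500
Exact value: 14.062500
Error: 0.000000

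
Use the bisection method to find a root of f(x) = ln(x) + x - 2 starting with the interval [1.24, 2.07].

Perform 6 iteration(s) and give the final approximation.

f(x) = ln(x) + x - 2
Initial interval: [1.24, 2.07]

Iteration 1:
  c_1 = (1.240000 + 2.070000)/2 = 1.655000
  f(c_1) = f(1.655000) = 0.158801
  f(a) × f(c) < 0, new interval: [1.240000, 1.655000]
Iteration 2:
  c_2 = (1.240000 + 1.655000)/2 = 1.447500
  f(c_2) = f(1.447500) = -0.182662
  f(a) × f(c) ≥ 0, new interval: [1.447500, 1.655000]
Iteration 3:
  c_3 = (1.447500 + 1.655000)/2 = 1.551250
  f(c_3) = f(1.551250) = -0.009689
  f(a) × f(c) ≥ 0, new interval: [1.551250, 1.655000]
Iteration 4:
  c_4 = (1.551250 + 1.655000)/2 = 1.603125
  f(c_4) = f(1.603125) = 0.075080
  f(a) × f(c) < 0, new interval: [1.551250, 1.603125]
Iteration 5:
  c_5 = (1.551250 + 1.603125)/2 = 1.577187
  f(c_5) = f(1.577187) = 0.032831
  f(a) × f(c) < 0, new interval: [1.551250, 1.577187]
Iteration 6:
  c_6 = (1.551250 + 1.577187)/2 = 1.564219
  f(c_6) = f(1.564219) = 0.011605
  f(a) × f(c) < 0, new interval: [1.551250, 1.564219]

After 6 iteration(s), the approximation is c_6 = 1.564219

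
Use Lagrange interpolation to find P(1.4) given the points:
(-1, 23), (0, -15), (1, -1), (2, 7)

Lagrange interpolation formula:
P(x) = Σ yᵢ × Lᵢ(x)
where Lᵢ(x) = Π_{j≠i} (x - xⱼ)/(xᵢ - xⱼ)

L_0(1.4) = (1.4 - 0)/(-1 - 0) × (1.4 - 1)/(-1 - 1) × (1.4 - 2)/(-1 - 2) = 0.056000
L_1(1.4) = (1.4 - (-1))/(0 - (-1)) × (1.4 - 1)/(0 - 1) × (1.4 - 2)/(0 - 2) = -0.288000
L_2(1.4) = (1.4 - (-1))/(1 - (-1)) × (1.4 - 0)/(1 - 0) × (1.4 - 2)/(1 - 2) = 1.008000
L_3(1.4) = (1.4 - (-1))/(2 - (-1)) × (1.4 - 0)/(2 - 0) × (1.4 - 1)/(2 - 1) = 0.224000

P(1.4) = 23×L_0(1.4) + (-15)×L_1(1.4) + (-1)×L_2(1.4) + 7×L_3(1.4)
P(1.4) = 6.168000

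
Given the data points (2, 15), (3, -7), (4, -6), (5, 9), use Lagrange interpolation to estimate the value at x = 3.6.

Lagrange interpolation formula:
P(x) = Σ yᵢ × Lᵢ(x)
where Lᵢ(x) = Π_{j≠i} (x - xⱼ)/(xᵢ - xⱼ)

L_0(3.6) = (3.6 - 3)/(2 - 3) × (3.6 - 4)/(2 - 4) × (3.6 - 5)/(2 - 5) = -0.056000
L_1(3.6) = (3.6 - 2)/(3 - 2) × (3.6 - 4)/(3 - 4) × (3.6 - 5)/(3 - 5) = 0.448000
L_2(3.6) = (3.6 - 2)/(4 - 2) × (3.6 - 3)/(4 - 3) × (3.6 - 5)/(4 - 5) = 0.672000
L_3(3.6) = (3.6 - 2)/(5 - 2) × (3.6 - 3)/(5 - 3) × (3.6 - 4)/(5 - 4) = -0.064000

P(3.6) = 15×L_0(3.6) + (-7)×L_1(3.6) + (-6)×L_2(3.6) + 9×L_3(3.6)
P(3.6) = -8.584000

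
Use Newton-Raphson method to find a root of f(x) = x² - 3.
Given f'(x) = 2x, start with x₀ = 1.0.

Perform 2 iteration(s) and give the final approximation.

f(x) = x² - 3
f'(x) = 2x
x₀ = 1.0

Newton-Raphson formula: x_{n+1} = x_n - f(x_n)/f'(x_n)

Iteration 1:
  f(1.000000) = -2.000000
  f'(1.000000) = 2.000000
  x_1 = 1.000000 - (-2.000000)/2.000000 = 2.000000
Iteration 2:
  f(2.000000) = 1.000000
  f'(2.000000) = 4.000000
  x_2 = 2.000000 - 1.000000/4.000000 = 1.750000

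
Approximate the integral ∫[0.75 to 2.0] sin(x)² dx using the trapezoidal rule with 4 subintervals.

f(x) = sin(x)²
a = 0.75, b = 2.0, n = 4
h = (b - a)/n = 0.312500

Trapezoidal rule: (h/2)[f(x₀) + 2f(x₁) + 2f(x₂) + ... + f(xₙ)]

x_0 = 0.7500, f(x_0) = 0.464631, coefficient = 1
x_1 = 1.0625, f(x_1) = 0.763133, coefficient = 2
x_2 = 1.3750, f(x_2) = 0.962151, coefficient = 2
x_3 = 1.6875, f(x_3) = 0.986442, coefficient = 2
x_4 = 2.0000, f(x_4) = 0.826822, coefficient = 1

I ≈ (0.312500/2) × 6.714906 = 1.049204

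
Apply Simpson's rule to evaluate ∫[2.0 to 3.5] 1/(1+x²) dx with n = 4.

f(x) = 1/(1+x²)
a = 2.0, b = 3.5, n = 4
h = (b - a)/n = 0.375000

Simpson's rule: (h/3)[f(x₀) + 4f(x₁) + 2f(x₂) + ... + f(xₙ)]

x_0 = 2.0000, f(x_0) = 0.200000, coefficient = 1
x_1 = 2.3750, f(x_1) = 0.150588, coefficient = 4
x_2 = 2.7500, f(x_2) = 0.116788, coefficient = 2
x_3 = 3.1250, f(x_3) = 0.092888, coefficient = 4
x_4 = 3.5000, f(x_4) = 0.075472, coefficient = 1

I ≈ (0.375000/3) × 1.482954 = 0.185369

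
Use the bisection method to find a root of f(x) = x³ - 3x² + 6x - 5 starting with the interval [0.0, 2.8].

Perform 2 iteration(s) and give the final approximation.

f(x) = x³ - 3x² + 6x - 5
Initial interval: [0.0, 2.8]

Iteration 1:
  c_1 = (0.000000 + 2.800000)/2 = 1.400000
  f(c_1) = f(1.400000) = 0.264000
  f(a) × f(c) < 0, new interval: [0.000000, 1.400000]
Iteration 2:
  c_2 = (0.000000 + 1.400000)/2 = 0.700000
  f(c_2) = f(0.700000) = -1.927000
  f(a) × f(c) ≥ 0, new interval: [0.700000, 1.400000]

After 2 iteration(s), the approximation is c_2 = 0.700000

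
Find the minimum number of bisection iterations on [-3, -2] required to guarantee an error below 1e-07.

We need (b-a)/2^n ≤ 1e-07
(-2 - (-3))/2^n ≤ 1e-07
1/2^n ≤ 1e-07
2^n ≥ 10000000
n ≥ log₂(10000000) = 23.25
n ≥ 24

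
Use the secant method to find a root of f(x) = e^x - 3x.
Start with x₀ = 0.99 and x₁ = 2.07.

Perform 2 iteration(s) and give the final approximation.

f(x) = e^x - 3x
x₀ = 0.99, x₁ = 2.07

Secant formula: x_{n+1} = x_n - f(x_n)(x_n - x_{n-1})/(f(x_n) - f(x_{n-1}))

Iteration 1:
  f(0.990000) = -0.278766
  f(2.070000) = 1.714823
  x_2 = 2.070000 - 1.714823×(2.070000 - 0.990000)/(1.714823 - (-0.278766))
       = 1.141017
Iteration 2:
  f(2.070000) = 1.714823
  f(1.141017) = -0.293101
  x_3 = 1.141017 - (-0.293101)×(1.141017 - 2.070000)/(-0.293101 - 1.714823)
       = 1.276623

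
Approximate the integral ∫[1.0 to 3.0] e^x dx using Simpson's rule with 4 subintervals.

f(x) = e^x
a = 1.0, b = 3.0, n = 4
h = (b - a)/n = 0.500000

Simpson's rule: (h/3)[f(x₀) + 4f(x₁) + 2f(x₂) + ... + f(xₙ)]

x_0 = 1.0000, f(x_0) = 2.718282, coefficient = 1
x_1 = 1.5000, f(x_1) = 4.481689, coefficient = 4
x_2 = 2.0000, f(x_2) = 7.389056, coefficient = 2
x_3 = 2.5000, f(x_3) = 12.182494, coefficient = 4
x_4 = 3.0000, f(x_4) = 20.085537, coefficient = 1

I ≈ (0.500000/3) × 104.238663 = 17.373111
Exact value: 17.367255
Error: 0.005855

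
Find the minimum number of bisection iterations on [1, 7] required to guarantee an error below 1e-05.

We need (b-a)/2^n ≤ 1e-05
(7 - 1)/2^n ≤ 1e-05
6/2^n ≤ 1e-05
2^n ≥ 600000
n ≥ log₂(600000) = 19.19
n ≥ 20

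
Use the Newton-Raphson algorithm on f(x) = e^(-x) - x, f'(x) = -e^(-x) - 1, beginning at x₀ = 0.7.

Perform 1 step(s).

f(x) = e^(-x) - x
f'(x) = -e^(-x) - 1
x₀ = 0.7

Newton-Raphson formula: x_{n+1} = x_n - f(x_n)/f'(x_n)

Iteration 1:
  f(0.700000) = -0.203415
  f'(0.700000) = -1.496585
  x_1 = 0.700000 - (-0.203415)/(-1.496585) = 0.564081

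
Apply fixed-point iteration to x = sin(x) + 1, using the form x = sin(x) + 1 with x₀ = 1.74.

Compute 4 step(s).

Equation: x = sin(x) + 1
Fixed-point form: x = sin(x) + 1
x₀ = 1.74

x_1 = g(1.740000) = 1.985719
x_2 = g(1.985719) = 1.915147
x_3 = g(1.915147) = 1.941295
x_4 = g(1.941295) = 1.932147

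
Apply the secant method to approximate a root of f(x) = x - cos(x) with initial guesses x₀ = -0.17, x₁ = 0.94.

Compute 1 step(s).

f(x) = x - cos(x)
x₀ = -0.17, x₁ = 0.94

Secant formula: x_{n+1} = x_n - f(x_n)(x_n - x_{n-1})/(f(x_n) - f(x_{n-1}))

Iteration 1:
  f(-0.170000) = -1.155585
  f(0.940000) = 0.350212
  x_2 = 0.940000 - 0.350212×(0.940000 - (-0.170000))/(0.350212 - (-1.155585))
       = 0.681841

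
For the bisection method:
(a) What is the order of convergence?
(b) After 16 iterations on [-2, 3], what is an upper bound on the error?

(a) Bisection has linear (order 1) convergence; the error is halved each step.

(b) Error bound = (b-a)/2^n = (3 - (-2))/2^{16}
    = 5/2^{16}

(a) 1 (linear); (b) error ≤ 7.63e-05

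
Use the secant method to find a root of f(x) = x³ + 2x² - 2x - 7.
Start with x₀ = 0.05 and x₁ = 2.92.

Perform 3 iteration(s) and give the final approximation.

f(x) = x³ + 2x² - 2x - 7
x₀ = 0.05, x₁ = 2.92

Secant formula: x_{n+1} = x_n - f(x_n)(x_n - x_{n-1})/(f(x_n) - f(x_{n-1}))

Iteration 1:
  f(0.050000) = -7.094875
  f(2.920000) = 29.109888
  x_2 = 2.920000 - 29.109888×(2.920000 - 0.050000)/(29.109888 - (-7.094875))
       = 0.612420
Iteration 2:
  f(2.920000) = 29.109888
  f(0.612420) = -7.245030
  x_3 = 0.612420 - (-7.245030)×(0.612420 - 2.920000)/(-7.245030 - 29.109888)
       = 1.072289
Iteration 3:
  f(0.612420) = -7.245030
  f(1.072289) = -5.612050
  x_4 = 1.072289 - (-5.612050)×(1.072289 - 0.612420)/(-5.612050 - (-7.245030))
       = 2.652716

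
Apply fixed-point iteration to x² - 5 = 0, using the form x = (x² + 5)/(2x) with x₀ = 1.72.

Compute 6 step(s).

Equation: x² - 5 = 0
Fixed-point form: x = (x² + 5)/(2x)
x₀ = 1.72

x_1 = g(1.720000) = 2.313488
x_2 = g(2.313488) = 2.237363
x_3 = g(2.237363) = 2.236068
x_4 = g(2.236068) = 2.236068
x_5 = g(2.236068) = 2.236068
x_6 = g(2.236068) = 2.236068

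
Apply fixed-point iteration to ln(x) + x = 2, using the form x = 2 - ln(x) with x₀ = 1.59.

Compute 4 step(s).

Equation: ln(x) + x = 2
Fixed-point form: x = 2 - ln(x)
x₀ = 1.59

x_1 = g(1.590000) = 1.536266
x_2 = g(1.536266) = 1.570645
x_3 = g(1.570645) = 1.548514
x_4 = g(1.548514) = 1.562705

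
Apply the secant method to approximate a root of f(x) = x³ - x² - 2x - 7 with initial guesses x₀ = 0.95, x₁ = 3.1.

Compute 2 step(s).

f(x) = x³ - x² - 2x - 7
x₀ = 0.95, x₁ = 3.1

Secant formula: x_{n+1} = x_n - f(x_n)(x_n - x_{n-1})/(f(x_n) - f(x_{n-1}))

Iteration 1:
  f(0.950000) = -8.945125
  f(3.100000) = 6.981000
  x_2 = 3.100000 - 6.981000×(3.100000 - 0.950000)/(6.981000 - (-8.945125))
       = 2.157577
Iteration 2:
  f(3.100000) = 6.981000
  f(2.157577) = -5.926474
  x_3 = 2.157577 - (-5.926474)×(2.157577 - 3.100000)/(-5.926474 - 6.981000)
       = 2.590291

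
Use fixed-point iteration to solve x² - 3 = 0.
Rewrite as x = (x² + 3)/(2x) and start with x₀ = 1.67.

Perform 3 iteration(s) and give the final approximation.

Equation: x² - 3 = 0
Fixed-point form: x = (x² + 3)/(2x)
x₀ = 1.67

x_1 = g(1.670000) = 1.733204
x_2 = g(1.733204) = 1.732051
x_3 = g(1.732051) = 1.732051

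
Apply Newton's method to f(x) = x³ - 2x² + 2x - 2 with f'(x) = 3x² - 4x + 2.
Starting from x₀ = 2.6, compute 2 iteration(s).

f(x) = x³ - 2x² + 2x - 2
f'(x) = 3x² - 4x + 2
x₀ = 2.6

Newton-Raphson formula: x_{n+1} = x_n - f(x_n)/f'(x_n)

Iteration 1:
  f(2.600000) = 7.256000
  f'(2.600000) = 11.880000
  x_1 = 2.600000 - 7.256000/11.880000 = 1.989226
Iteration 2:
  f(1.989226) = 1.935817
  f'(1.989226) = 5.914153
  x_2 = 1.989226 - 1.935817/5.914153 = 1.661906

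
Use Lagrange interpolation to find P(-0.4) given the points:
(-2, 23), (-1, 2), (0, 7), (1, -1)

Lagrange interpolation formula:
P(x) = Σ yᵢ × Lᵢ(x)
where Lᵢ(x) = Π_{j≠i} (x - xⱼ)/(xᵢ - xⱼ)

L_0(-0.4) = (-0.4 - (-1))/(-2 - (-1)) × (-0.4 - 0)/(-2 - 0) × (-0.4 - 1)/(-2 - 1) = -0.056000
L_1(-0.4) = (-0.4 - (-2))/(-1 - (-2)) × (-0.4 - 0)/(-1 - 0) × (-0.4 - 1)/(-1 - 1) = 0.448000
L_2(-0.4) = (-0.4 - (-2))/(0 - (-2)) × (-0.4 - (-1))/(0 - (-1)) × (-0.4 - 1)/(0 - 1) = 0.672000
L_3(-0.4) = (-0.4 - (-2))/(1 - (-2)) × (-0.4 - (-1))/(1 - (-1)) × (-0.4 - 0)/(1 - 0) = -0.064000

P(-0.4) = 23×L_0(-0.4) + 2×L_1(-0.4) + 7×L_2(-0.4) + (-1)×L_3(-0.4)
P(-0.4) = 4.376000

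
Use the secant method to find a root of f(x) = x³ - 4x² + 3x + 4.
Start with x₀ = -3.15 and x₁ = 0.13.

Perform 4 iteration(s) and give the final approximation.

f(x) = x³ - 4x² + 3x + 4
x₀ = -3.15, x₁ = 0.13

Secant formula: x_{n+1} = x_n - f(x_n)(x_n - x_{n-1})/(f(x_n) - f(x_{n-1}))

Iteration 1:
  f(-3.150000) = -76.395875
  f(0.130000) = 4.324597
  x_2 = 0.130000 - 4.324597×(0.130000 - (-3.150000))/(4.324597 - (-76.395875))
       = -0.045726
Iteration 2:
  f(0.130000) = 4.324597
  f(-0.045726) = 3.854363
  x_3 = -0.045726 - 3.854363×(-0.045726 - 0.130000)/(3.854363 - 4.324597)
       = -1.486098
Iteration 3:
  f(-0.045726) = 3.854363
  f(-1.486098) = -12.574266
  x_4 = -1.486098 - (-12.574266)×(-1.486098 - (-0.045726))/(-12.574266 - 3.854363)
       = -0.383655
Iteration 4:
  f(-1.486098) = -12.574266
  f(-0.383655) = 2.203798
  x_5 = -0.383655 - 2.203798×(-0.383655 - (-1.486098))/(2.203798 - (-12.574266))
       = -0.548058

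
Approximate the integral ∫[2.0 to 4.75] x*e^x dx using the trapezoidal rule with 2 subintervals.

f(x) = x*e^x
a = 2.0, b = 4.75, n = 2
h = (b - a)/n = 1.375000

Trapezoidal rule: (h/2)[f(x₀) + 2f(x₁) + 2f(x₂) + ... + f(xₙ)]

x_0 = 2.0000, f(x_0) = 14.778112, coefficient = 1
x_1 = 3.3750, f(x_1) = 98.631958, coefficient = 2
x_2 = 4.7500, f(x_2) = 549.025352, coefficient = 1

I ≈ (1.375000/2) × 761.067379 = 523.233823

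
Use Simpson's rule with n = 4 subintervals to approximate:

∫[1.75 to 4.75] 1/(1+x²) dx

f(x) = 1/(1+x²)
a = 1.75, b = 4.75, n = 4
h = (b - a)/n = 0.750000

Simpson's rule: (h/3)[f(x₀) + 4f(x₁) + 2f(x₂) + ... + f(xₙ)]

x_0 = 1.7500, f(x_0) = 0.246154, coefficient = 1
x_1 = 2.5000, f(x_1) = 0.137931, coefficient = 4
x_2 = 3.2500, f(x_2) = 0.086486, coefficient = 2
x_3 = 4.0000, f(x_3) = 0.058824, coefficient = 4
x_4 = 4.7500, f(x_4) = 0.042440, coefficient = 1

I ≈ (0.750000/3) × 1.248585 = 0.312146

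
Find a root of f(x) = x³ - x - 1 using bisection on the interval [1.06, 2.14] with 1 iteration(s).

f(x) = x³ - x - 1
Initial interval: [1.06, 2.14]

Iteration 1:
  c_1 = (1.060000 + 2.140000)/2 = 1.600000
  f(c_1) = f(1.600000) = 1.496000
  f(a) × f(c) < 0, new interval: [1.060000, 1.600000]

After 1 iteration(s), the approximation is c_1 = 1.600000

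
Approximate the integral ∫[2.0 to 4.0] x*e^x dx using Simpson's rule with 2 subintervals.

f(x) = x*e^x
a = 2.0, b = 4.0, n = 2
h = (b - a)/n = 1.000000

Simpson's rule: (h/3)[f(x₀) + 4f(x₁) + 2f(x₂) + ... + f(xₙ)]

x_0 = 2.0000, f(x_0) = 14.778112, coefficient = 1
x_1 = 3.0000, f(x_1) = 60.256611, coefficient = 4
x_2 = 4.0000, f(x_2) = 218.392600, coefficient = 1

I ≈ (1.000000/3) × 474.197155 = 158.065718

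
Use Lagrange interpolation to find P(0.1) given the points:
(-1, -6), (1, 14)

Lagrange interpolation formula:
P(x) = Σ yᵢ × Lᵢ(x)
where Lᵢ(x) = Π_{j≠i} (x - xⱼ)/(xᵢ - xⱼ)

L_0(0.1) = (0.1 - 1)/(-1 - 1) = 0.450000
L_1(0.1) = (0.1 - (-1))/(1 - (-1)) = 0.550000

P(0.1) = (-6)×L_0(0.1) + 14×L_1(0.1)
P(0.1) = 5.000000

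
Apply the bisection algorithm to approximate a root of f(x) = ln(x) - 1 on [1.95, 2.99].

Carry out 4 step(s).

f(x) = ln(x) - 1
Initial interval: [1.95, 2.99]

Iteration 1:
  c_1 = (1.950000 + 2.990000)/2 = 2.470000
  f(c_1) = f(2.470000) = -0.095782
  f(a) × f(c) ≥ 0, new interval: [2.470000, 2.990000]
Iteration 2:
  c_2 = (2.470000 + 2.990000)/2 = 2.730000
  f(c_2) = f(2.730000) = 0.004302
  f(a) × f(c) < 0, new interval: [2.470000, 2.730000]
Iteration 3:
  c_3 = (2.470000 + 2.730000)/2 = 2.600000
  f(c_3) = f(2.600000) = -0.044489
  f(a) × f(c) ≥ 0, new interval: [2.600000, 2.730000]
Iteration 4:
  c_4 = (2.600000 + 2.730000)/2 = 2.665000
  f(c_4) = f(2.665000) = -0.019796
  f(a) × f(c) ≥ 0, new interval: [2.665000, 2.730000]

After 4 iteration(s), the approximation is c_4 = 2.665000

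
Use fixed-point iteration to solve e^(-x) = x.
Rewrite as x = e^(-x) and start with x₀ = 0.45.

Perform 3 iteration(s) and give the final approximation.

Equation: e^(-x) = x
Fixed-point form: x = e^(-x)
x₀ = 0.45

x_1 = g(0.450000) = 0.637628
x_2 = g(0.637628) = 0.528545
x_3 = g(0.528545) = 0.589462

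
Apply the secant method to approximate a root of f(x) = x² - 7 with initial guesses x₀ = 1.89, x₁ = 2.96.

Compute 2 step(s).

f(x) = x² - 7
x₀ = 1.89, x₁ = 2.96

Secant formula: x_{n+1} = x_n - f(x_n)(x_n - x_{n-1})/(f(x_n) - f(x_{n-1}))

Iteration 1:
  f(1.890000) = -3.427900
  f(2.960000) = 1.761600
  x_2 = 2.960000 - 1.761600×(2.960000 - 1.890000)/(1.761600 - (-3.427900))
       = 2.596784
Iteration 2:
  f(2.960000) = 1.761600
  f(2.596784) = -0.256715
  x_3 = 2.596784 - (-0.256715)×(2.596784 - 2.960000)/(-0.256715 - 1.761600)
       = 2.642982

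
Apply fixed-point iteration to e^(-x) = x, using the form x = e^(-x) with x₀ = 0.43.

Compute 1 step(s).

Equation: e^(-x) = x
Fixed-point form: x = e^(-x)
x₀ = 0.43

x_1 = g(0.430000) = 0.650509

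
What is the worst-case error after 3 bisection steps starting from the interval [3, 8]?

Bisection error bound: |error| ≤ (b-a)/2^n
|error| ≤ (8 - 3)/2^3 = 5/2^3
|error| ≤ 0.6250000000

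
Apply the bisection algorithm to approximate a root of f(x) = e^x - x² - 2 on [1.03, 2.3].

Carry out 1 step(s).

f(x) = e^x - x² - 2
Initial interval: [1.03, 2.3]

Iteration 1:
  c_1 = (1.030000 + 2.300000)/2 = 1.665000
  f(c_1) = f(1.665000) = 0.513448
  f(a) × f(c) < 0, new interval: [1.030000, 1.665000]

After 1 iteration(s), the approximation is c_1 = 1.665000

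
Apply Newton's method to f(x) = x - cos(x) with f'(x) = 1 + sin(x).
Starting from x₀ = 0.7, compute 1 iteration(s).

f(x) = x - cos(x)
f'(x) = 1 + sin(x)
x₀ = 0.7

Newton-Raphson formula: x_{n+1} = x_n - f(x_n)/f'(x_n)

Iteration 1:
  f(0.700000) = -0.064842
  f'(0.700000) = 1.644218
  x_1 = 0.700000 - (-0.064842)/1.644218 = 0.739436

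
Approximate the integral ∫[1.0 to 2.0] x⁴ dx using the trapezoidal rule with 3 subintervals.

f(x) = x⁴
a = 1.0, b = 2.0, n = 3
h = (b - a)/n = 0.333333

Trapezoidal rule: (h/2)[f(x₀) + 2f(x₁) + 2f(x₂) + ... + f(xₙ)]

x_0 = 1.0000, f(x_0) = 1.000000, coefficient = 1
x_1 = 1.3333, f(x_1) = 3.160494, coefficient = 2
x_2 = 1.6667, f(x_2) = 7.716049, coefficient = 2
x_3 = 2.0000, f(x_3) = 16.000000, coefficient = 1

I ≈ (0.333333/2) × 38.753086 = 6.458848
Exact value: 6.200000
Error: 0.258848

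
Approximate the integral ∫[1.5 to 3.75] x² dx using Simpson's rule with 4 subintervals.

f(x) = x²
a = 1.5, b = 3.75, n = 4
h = (b - a)/n = 0.562500

Simpson's rule: (h/3)[f(x₀) + 4f(x₁) + 2f(x₂) + ... + f(xₙ)]

x_0 = 1.5000, f(x_0) = 2.250000, coefficient = 1
x_1 = 2.0625, f(x_1) = 4.253906, coefficient = 4
x_2 = 2.6250, f(x_2) = 6.890625, coefficient = 2
x_3 = 3.1875, f(x_3) = 10.160156, coefficient = 4
x_4 = 3.7500, f(x_4) = 14.062500, coefficient = 1

I ≈ (0.562500/3) × 87.750000 = 16.453125
Exact value: 16.453125
Error: 0.000000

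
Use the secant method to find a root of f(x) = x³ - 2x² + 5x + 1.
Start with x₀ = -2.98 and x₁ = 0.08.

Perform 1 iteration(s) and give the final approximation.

f(x) = x³ - 2x² + 5x + 1
x₀ = -2.98, x₁ = 0.08

Secant formula: x_{n+1} = x_n - f(x_n)(x_n - x_{n-1})/(f(x_n) - f(x_{n-1}))

Iteration 1:
  f(-2.980000) = -58.124392
  f(0.080000) = 1.387712
  x_2 = 0.080000 - 1.387712×(0.080000 - (-2.980000))/(1.387712 - (-58.124392))
       = 0.008646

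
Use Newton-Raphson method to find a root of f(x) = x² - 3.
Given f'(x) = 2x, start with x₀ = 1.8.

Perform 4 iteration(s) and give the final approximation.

f(x) = x² - 3
f'(x) = 2x
x₀ = 1.8

Newton-Raphson formula: x_{n+1} = x_n - f(x_n)/f'(x_n)

Iteration 1:
  f(1.800000) = 0.240000
  f'(1.800000) = 3.600000
  x_1 = 1.800000 - 0.240000/3.600000 = 1.733333
Iteration 2:
  f(1.733333) = 0.004444
  f'(1.733333) = 3.466667
  x_2 = 1.733333 - 0.004444/3.466667 = 1.732051
Iteration 3:
  f(1.732051) = 0.000002
  f'(1.732051) = 3.464103
  x_3 = 1.732051 - 0.000002/3.464103 = 1.732051
Iteration 4:
  f(1.732051) = 0.000000
  f'(1.732051) = 3.464102
  x_4 = 1.732051 - 0.000000/3.464102 = 1.732051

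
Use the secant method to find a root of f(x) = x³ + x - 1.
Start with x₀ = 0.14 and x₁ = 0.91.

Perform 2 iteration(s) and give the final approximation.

f(x) = x³ + x - 1
x₀ = 0.14, x₁ = 0.91

Secant formula: x_{n+1} = x_n - f(x_n)(x_n - x_{n-1})/(f(x_n) - f(x_{n-1}))

Iteration 1:
  f(0.140000) = -0.857256
  f(0.910000) = 0.663571
  x_2 = 0.910000 - 0.663571×(0.910000 - 0.140000)/(0.663571 - (-0.857256))
       = 0.574032
Iteration 2:
  f(0.910000) = 0.663571
  f(0.574032) = -0.236818
  x_3 = 0.574032 - (-0.236818)×(0.574032 - 0.910000)/(-0.236818 - 0.663571)
       = 0.662397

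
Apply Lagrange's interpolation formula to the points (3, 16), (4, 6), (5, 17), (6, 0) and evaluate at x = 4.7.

Lagrange interpolation formula:
P(x) = Σ yᵢ × Lᵢ(x)
where Lᵢ(x) = Π_{j≠i} (x - xⱼ)/(xᵢ - xⱼ)

L_0(4.7) = (4.7 - 4)/(3 - 4) × (4.7 - 5)/(3 - 5) × (4.7 - 6)/(3 - 6) = -0.045500
L_1(4.7) = (4.7 - 3)/(4 - 3) × (4.7 - 5)/(4 - 5) × (4.7 - 6)/(4 - 6) = 0.331500
L_2(4.7) = (4.7 - 3)/(5 - 3) × (4.7 - 4)/(5 - 4) × (4.7 - 6)/(5 - 6) = 0.773500
L_3(4.7) = (4.7 - 3)/(6 - 3) × (4.7 - 4)/(6 - 4) × (4.7 - 5)/(6 - 5) = -0.059500

P(4.7) = 16×L_0(4.7) + 6×L_1(4.7) + 17×L_2(4.7) + 0×L_3(4.7)
P(4.7) = 14.410500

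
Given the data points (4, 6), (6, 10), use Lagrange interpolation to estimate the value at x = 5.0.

Lagrange interpolation formula:
P(x) = Σ yᵢ × Lᵢ(x)
where Lᵢ(x) = Π_{j≠i} (x - xⱼ)/(xᵢ - xⱼ)

L_0(5.0) = (5.0 - 6)/(4 - 6) = 0.500000
L_1(5.0) = (5.0 - 4)/(6 - 4) = 0.500000

P(5.0) = 6×L_0(5.0) + 10×L_1(5.0)
P(5.0) = 8.000000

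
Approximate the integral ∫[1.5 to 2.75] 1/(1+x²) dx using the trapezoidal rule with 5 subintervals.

f(x) = 1/(1+x²)
a = 1.5, b = 2.75, n = 5
h = (b - a)/n = 0.250000

Trapezoidal rule: (h/2)[f(x₀) + 2f(x₁) + 2f(x₂) + ... + f(xₙ)]

x_0 = 1.5000, f(x_0) = 0.307692, coefficient = 1
x_1 = 1.7500, f(x_1) = 0.246154, coefficient = 2
x_2 = 2.0000, f(x_2) = 0.200000, coefficient = 2
x_3 = 2.2500, f(x_3) = 0.164948, coefficient = 2
x_4 = 2.5000, f(x_4) = 0.137931, coefficient = 2
x_5 = 2.7500, f(x_5) = 0.116788, coefficient = 1

I ≈ (0.250000/2) × 1.922547 = 0.240318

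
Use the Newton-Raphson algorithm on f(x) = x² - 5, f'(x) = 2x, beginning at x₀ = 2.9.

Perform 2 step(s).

f(x) = x² - 5
f'(x) = 2x
x₀ = 2.9

Newton-Raphson formula: x_{n+1} = x_n - f(x_n)/f'(x_n)

Iteration 1:
  f(2.900000) = 3.410000
  f'(2.900000) = 5.800000
  x_1 = 2.900000 - 3.410000/5.800000 = 2.312069
Iteration 2:
  f(2.312069) = 0.345663
  f'(2.312069) = 4.624138
  x_2 = 2.312069 - 0.345663/4.624138 = 2.237317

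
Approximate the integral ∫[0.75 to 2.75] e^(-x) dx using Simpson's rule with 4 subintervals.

f(x) = e^(-x)
a = 0.75, b = 2.75, n = 4
h = (b - a)/n = 0.500000

Simpson's rule: (h/3)[f(x₀) + 4f(x₁) + 2f(x₂) + ... + f(xₙ)]

x_0 = 0.7500, f(x_0) = 0.472367, coefficient = 1
x_1 = 1.2500, f(x_1) = 0.286505, coefficient = 4
x_2 = 1.7500, f(x_2) = 0.173774, coefficient = 2
x_3 = 2.2500, f(x_3) = 0.105399, coefficient = 4
x_4 = 2.7500, f(x_4) = 0.063928, coefficient = 1

I ≈ (0.500000/3) × 2.451458 = 0.408576
Exact value: 0.408439
Error: 0.000138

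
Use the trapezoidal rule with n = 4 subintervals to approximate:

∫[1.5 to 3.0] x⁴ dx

f(x) = x⁴
a = 1.5, b = 3.0, n = 4
h = (b - a)/n = 0.375000

Trapezoidal rule: (h/2)[f(x₀) + 2f(x₁) + 2f(x₂) + ... + f(xₙ)]

x_0 = 1.5000, f(x_0) = 5.062500, coefficient = 1
x_1 = 1.8750, f(x_1) = 12.359619, coefficient = 2
x_2 = 2.2500, f(x_2) = 25.628906, coefficient = 2
x_3 = 2.6250, f(x_3) = 47.480713, coefficient = 2
x_4 = 3.0000, f(x_4) = 81.000000, coefficient = 1

I ≈ (0.375000/2) × 257.000977 = 48.187683
Exact value: 47.081250
Error: 1.106433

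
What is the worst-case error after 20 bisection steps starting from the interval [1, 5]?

Bisection error bound: |error| ≤ (b-a)/2^n
|error| ≤ (5 - 1)/2^20 = 4/2^20
|error| ≤ 0.0000038147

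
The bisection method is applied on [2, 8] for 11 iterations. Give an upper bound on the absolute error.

Bisection error bound: |error| ≤ (b-a)/2^n
|error| ≤ (8 - 2)/2^11 = 6/2^11
|error| ≤ 0.0029296875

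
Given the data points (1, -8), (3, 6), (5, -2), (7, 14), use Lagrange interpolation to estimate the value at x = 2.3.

Lagrange interpolation formula:
P(x) = Σ yᵢ × Lᵢ(x)
where Lᵢ(x) = Π_{j≠i} (x - xⱼ)/(xᵢ - xⱼ)

L_0(2.3) = (2.3 - 3)/(1 - 3) × (2.3 - 5)/(1 - 5) × (2.3 - 7)/(1 - 7) = 0.185063
L_1(2.3) = (2.3 - 1)/(3 - 1) × (2.3 - 5)/(3 - 5) × (2.3 - 7)/(3 - 7) = 1.031062
L_2(2.3) = (2.3 - 1)/(5 - 1) × (2.3 - 3)/(5 - 3) × (2.3 - 7)/(5 - 7) = -0.267313
L_3(2.3) = (2.3 - 1)/(7 - 1) × (2.3 - 3)/(7 - 3) × (2.3 - 5)/(7 - 5) = 0.051188

P(2.3) = (-8)×L_0(2.3) + 6×L_1(2.3) + (-2)×L_2(2.3) + 14×L_3(2.3)
P(2.3) = 5.957125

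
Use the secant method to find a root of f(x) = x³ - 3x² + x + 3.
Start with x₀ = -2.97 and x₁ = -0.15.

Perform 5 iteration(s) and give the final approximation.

f(x) = x³ - 3x² + x + 3
x₀ = -2.97, x₁ = -0.15

Secant formula: x_{n+1} = x_n - f(x_n)(x_n - x_{n-1})/(f(x_n) - f(x_{n-1}))

Iteration 1:
  f(-2.970000) = -52.630773
  f(-0.150000) = 2.779125
  x_2 = -0.150000 - 2.779125×(-0.150000 - (-2.970000))/(2.779125 - (-52.630773))
       = -0.291439
Iteration 2:
  f(-0.150000) = 2.779125
  f(-0.291439) = 2.428996
  x_3 = -0.291439 - 2.428996×(-0.291439 - (-0.150000))/(2.428996 - 2.779125)
       = -1.272665
Iteration 3:
  f(-0.291439) = 2.428996
  f(-1.272665) = -5.193005
  x_4 = -1.272665 - (-5.193005)×(-1.272665 - (-0.291439))/(-5.193005 - 2.428996)
       = -0.604139
Iteration 4:
  f(-1.272665) = -5.193005
  f(-0.604139) = 1.080411
  x_5 = -0.604139 - 1.080411×(-0.604139 - (-1.272665))/(1.080411 - (-5.193005))
       = -0.719273
Iteration 5:
  f(-0.604139) = 1.080411
  f(-0.719273) = 0.356550
  x_6 = -0.719273 - 0.356550×(-0.719273 - (-0.604139))/(0.356550 - 1.080411)
       = -0.775984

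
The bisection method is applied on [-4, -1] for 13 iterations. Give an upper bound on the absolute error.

Bisection error bound: |error| ≤ (b-a)/2^n
|error| ≤ (-1 - (-4))/2^13 = 3/2^13
|error| ≤ 0.0003662109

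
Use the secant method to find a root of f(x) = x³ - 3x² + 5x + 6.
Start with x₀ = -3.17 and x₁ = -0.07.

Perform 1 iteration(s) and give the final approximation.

f(x) = x³ - 3x² + 5x + 6
x₀ = -3.17, x₁ = -0.07

Secant formula: x_{n+1} = x_n - f(x_n)(x_n - x_{n-1})/(f(x_n) - f(x_{n-1}))

Iteration 1:
  f(-3.170000) = -71.851713
  f(-0.070000) = 5.634957
  x_2 = -0.070000 - 5.634957×(-0.070000 - (-3.170000))/(5.634957 - (-71.851713))
       = -0.295437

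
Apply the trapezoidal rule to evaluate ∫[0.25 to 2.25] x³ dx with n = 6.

f(x) = x³
a = 0.25, b = 2.25, n = 6
h = (b - a)/n = 0.333333

Trapezoidal rule: (h/2)[f(x₀) + 2f(x₁) + 2f(x₂) + ... + f(xₙ)]

x_0 = 0.2500, f(x_0) = 0.015625, coefficient = 1
x_1 = 0.5833, f(x_1) = 0.198495, coefficient = 2
x_2 = 0.9167, f(x_2) = 0.770255, coefficient = 2
x_3 = 1.2500, f(x_3) = 1.953125, coefficient = 2
x_4 = 1.5833, f(x_4) = 3.969329, coefficient = 2
x_5 = 1.9167, f(x_5) = 7.041088, coefficient = 2
x_6 = 2.2500, f(x_6) = 11.390625, coefficient = 1

I ≈ (0.333333/2) × 39.270833 = 6.545139
Exact value: 6.406250
Error: 0.138889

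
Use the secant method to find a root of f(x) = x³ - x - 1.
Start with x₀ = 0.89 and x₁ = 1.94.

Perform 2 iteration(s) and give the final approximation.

f(x) = x³ - x - 1
x₀ = 0.89, x₁ = 1.94

Secant formula: x_{n+1} = x_n - f(x_n)(x_n - x_{n-1})/(f(x_n) - f(x_{n-1}))

Iteration 1:
  f(0.890000) = -1.185031
  f(1.940000) = 4.361384
  x_2 = 1.940000 - 4.361384×(1.940000 - 0.890000)/(4.361384 - (-1.185031))
       = 1.114340
Iteration 2:
  f(1.940000) = 4.361384
  f(1.114340) = -0.730604
  x_3 = 1.114340 - (-0.730604)×(1.114340 - 1.940000)/(-0.730604 - 4.361384)
       = 1.232807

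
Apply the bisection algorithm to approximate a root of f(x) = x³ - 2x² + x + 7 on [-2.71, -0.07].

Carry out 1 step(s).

f(x) = x³ - 2x² + x + 7
Initial interval: [-2.71, -0.07]

Iteration 1:
  c_1 = (-2.710000 + (-0.070000))/2 = -1.390000
  f(c_1) = f(-1.390000) = -0.939819
  f(a) × f(c) ≥ 0, new interval: [-1.390000, -0.070000]

After 1 iteration(s), the approximation is c_1 = -1.390000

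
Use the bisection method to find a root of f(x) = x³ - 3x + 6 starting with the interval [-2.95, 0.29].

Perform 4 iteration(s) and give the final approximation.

f(x) = x³ - 3x + 6
Initial interval: [-2.95, 0.29]

Iteration 1:
  c_1 = (-2.950000 + 0.290000)/2 = -1.330000
  f(c_1) = f(-1.330000) = 7.637363
  f(a) × f(c) < 0, new interval: [-2.950000, -1.330000]
Iteration 2:
  c_2 = (-2.950000 + (-1.330000))/2 = -2.140000
  f(c_2) = f(-2.140000) = 2.619656
  f(a) × f(c) < 0, new interval: [-2.950000, -2.140000]
Iteration 3:
  c_3 = (-2.950000 + (-2.140000))/2 = -2.545000
  f(c_3) = f(-2.545000) = -2.849029
  f(a) × f(c) ≥ 0, new interval: [-2.545000, -2.140000]
Iteration 4:
  c_4 = (-2.545000 + (-2.140000))/2 = -2.342500
  f(c_4) = f(-2.342500) = 0.173485
  f(a) × f(c) < 0, new interval: [-2.545000, -2.342500]

After 4 iteration(s), the approximation is c_4 = -2.342500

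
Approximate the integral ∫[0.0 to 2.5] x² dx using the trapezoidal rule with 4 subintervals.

f(x) = x²
a = 0.0, b = 2.5, n = 4
h = (b - a)/n = 0.625000

Trapezoidal rule: (h/2)[f(x₀) + 2f(x₁) + 2f(x₂) + ... + f(xₙ)]

x_0 = 0.0000, f(x_0) = 0.000000, coefficient = 1
x_1 = 0.6250, f(x_1) = 0.390625, coefficient = 2
x_2 = 1.2500, f(x_2) = 1.562500, coefficient = 2
x_3 = 1.8750, f(x_3) = 3.515625, coefficient = 2
x_4 = 2.5000, f(x_4) = 6.250000, coefficient = 1

I ≈ (0.625000/2) × 17.187500 = 5.371094
Exact value: 5.208333
Error: 0.162760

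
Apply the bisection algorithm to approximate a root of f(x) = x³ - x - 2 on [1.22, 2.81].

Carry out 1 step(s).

f(x) = x³ - x - 2
Initial interval: [1.22, 2.81]

Iteration 1:
  c_1 = (1.220000 + 2.810000)/2 = 2.015000
  f(c_1) = f(2.015000) = 4.166353
  f(a) × f(c) < 0, new interval: [1.220000, 2.015000]

After 1 iteration(s), the approximation is c_1 = 2.015000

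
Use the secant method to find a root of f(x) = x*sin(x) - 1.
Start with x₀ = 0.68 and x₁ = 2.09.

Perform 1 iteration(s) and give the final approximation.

f(x) = x*sin(x) - 1
x₀ = 0.68, x₁ = 2.09

Secant formula: x_{n+1} = x_n - f(x_n)(x_n - x_{n-1})/(f(x_n) - f(x_{n-1}))

Iteration 1:
  f(0.680000) = -0.572421
  f(2.090000) = 0.814568
  x_2 = 2.090000 - 0.814568×(2.090000 - 0.680000)/(0.814568 - (-0.572421))
       = 1.261917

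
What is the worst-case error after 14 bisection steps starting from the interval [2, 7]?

Bisection error bound: |error| ≤ (b-a)/2^n
|error| ≤ (7 - 2)/2^14 = 5/2^14
|error| ≤ 0.0003051758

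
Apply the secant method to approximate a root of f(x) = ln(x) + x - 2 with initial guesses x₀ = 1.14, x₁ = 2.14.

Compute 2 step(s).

f(x) = ln(x) + x - 2
x₀ = 1.14, x₁ = 2.14

Secant formula: x_{n+1} = x_n - f(x_n)(x_n - x_{n-1})/(f(x_n) - f(x_{n-1}))

Iteration 1:
  f(1.140000) = -0.728972
  f(2.140000) = 0.900806
  x_2 = 2.140000 - 0.900806×(2.140000 - 1.140000)/(0.900806 - (-0.728972))
       = 1.587283
Iteration 2:
  f(2.140000) = 0.900806
  f(1.587283) = 0.049307
  x_3 = 1.587283 - 0.049307×(1.587283 - 2.140000)/(0.049307 - 0.900806)
       = 1.555277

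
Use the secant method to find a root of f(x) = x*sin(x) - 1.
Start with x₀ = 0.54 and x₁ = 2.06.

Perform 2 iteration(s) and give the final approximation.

f(x) = x*sin(x) - 1
x₀ = 0.54, x₁ = 2.06

Secant formula: x_{n+1} = x_n - f(x_n)(x_n - x_{n-1})/(f(x_n) - f(x_{n-1}))

Iteration 1:
  f(0.540000) = -0.722367
  f(2.060000) = 0.818377
  x_2 = 2.060000 - 0.818377×(2.060000 - 0.540000)/(0.818377 - (-0.722367))
       = 1.252641
Iteration 2:
  f(2.060000) = 0.818377
  f(1.252641) = 0.189776
  x_3 = 1.252641 - 0.189776×(1.252641 - 2.060000)/(0.189776 - 0.818377)
       = 1.008898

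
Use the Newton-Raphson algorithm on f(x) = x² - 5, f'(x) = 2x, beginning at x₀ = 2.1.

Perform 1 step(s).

f(x) = x² - 5
f'(x) = 2x
x₀ = 2.1

Newton-Raphson formula: x_{n+1} = x_n - f(x_n)/f'(x_n)

Iteration 1:
  f(2.100000) = -0.590000
  f'(2.100000) = 4.200000
  x_1 = 2.100000 - (-0.590000)/4.200000 = 2.240476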